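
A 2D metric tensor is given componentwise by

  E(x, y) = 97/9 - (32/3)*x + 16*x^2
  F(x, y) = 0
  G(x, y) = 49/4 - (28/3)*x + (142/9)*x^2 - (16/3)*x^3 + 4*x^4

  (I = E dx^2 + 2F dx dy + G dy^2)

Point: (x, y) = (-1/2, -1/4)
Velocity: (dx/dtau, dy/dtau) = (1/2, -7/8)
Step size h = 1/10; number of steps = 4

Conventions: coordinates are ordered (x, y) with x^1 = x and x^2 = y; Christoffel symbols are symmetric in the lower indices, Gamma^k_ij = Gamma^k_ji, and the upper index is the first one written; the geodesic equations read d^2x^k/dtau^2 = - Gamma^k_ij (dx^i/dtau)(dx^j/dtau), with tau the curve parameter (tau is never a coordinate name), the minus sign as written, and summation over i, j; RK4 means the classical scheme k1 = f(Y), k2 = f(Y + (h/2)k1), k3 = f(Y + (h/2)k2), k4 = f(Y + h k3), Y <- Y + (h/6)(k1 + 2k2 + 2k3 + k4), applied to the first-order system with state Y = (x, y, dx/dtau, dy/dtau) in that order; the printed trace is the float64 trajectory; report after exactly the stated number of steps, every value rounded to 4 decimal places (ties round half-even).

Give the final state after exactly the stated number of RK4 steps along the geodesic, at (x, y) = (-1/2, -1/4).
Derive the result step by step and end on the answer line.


f(Y) = (dx/dtau, dy/dtau, -Gamma^x_ij Y'^i Y'^j, -Gamma^y_ij Y'^i Y'^j) with the Gammas evaluated at the stage position; h = 0.100000; intermediate values shown to 6 dp
step 0: x = -0.5000, y = -0.2500, dx/dtau = 0.5000, dy/dtau = -0.8750
step 1:
  k1: at (x, y) = (-0.500000, -0.250000), (dx/dtau, dy/dtau) = (0.500000, -0.875000); Gamma_xxx = -0.662983, Gamma_xxy = 0.000000, Gamma_xyy = 0.773481, Gamma_yxx = 0.000000, Gamma_yxy = -0.714286, Gamma_yyy = 0.000000; k1 = (0.500000, -0.875000, -0.426450, -0.625000)
  k2: at (x, y) = (-0.475000, -0.293750), (dx/dtau, dy/dtau) = (0.478677, -0.906250); Gamma_xxx = -0.664801, Gamma_xxy = 0.000000, Gamma_xyy = 0.761959, Gamma_yxx = 0.000000, Gamma_yxy = -0.705262, Gamma_yyy = 0.000000; k2 = (0.478677, -0.906250, -0.473461, -0.611888)
  k3: at (x, y) = (-0.476066, -0.295312), (dx/dtau, dy/dtau) = (0.476327, -0.905594); Gamma_xxx = -0.664735, Gamma_xxy = 0.000000, Gamma_xyy = 0.762456, Gamma_yxx = 0.000000, Gamma_yxy = -0.705661, Gamma_yyy = 0.000000; k3 = (0.476327, -0.905594, -0.474471, -0.608787)
  k4: at (x, y) = (-0.452367, -0.340559), (dx/dtau, dy/dtau) = (0.452553, -0.935879); Gamma_xxx = -0.665946, Gamma_xxy = 0.000000, Gamma_xyy = 0.751259, Gamma_yxx = 0.000000, Gamma_yxy = -0.696477, Gamma_yyy = 0.000000; k4 = (0.452553, -0.935879, -0.521616, -0.589964)
  Y <- Y + (h/6)(k1 + 2k2 + 2k3 + k4): x = -0.4523, y = -0.3406, dx/dtau = 0.4526, dy/dtau = -0.9359
step 2:
  k1: at (x, y) = (-0.452291, -0.340576), (dx/dtau, dy/dtau) = (0.452601, -0.935939); Gamma_xxx = -0.665950, Gamma_xxy = 0.000000, Gamma_xyy = 0.751222, Gamma_yxx = 0.000000, Gamma_yxy = -0.696446, Gamma_yyy = 0.000000; k1 = (0.452601, -0.935939, -0.521638, -0.590039)
  k2: at (x, y) = (-0.429661, -0.387373), (dx/dtau, dy/dtau) = (0.426519, -0.965440); Gamma_xxx = -0.666568, Gamma_xxy = 0.000000, Gamma_xyy = 0.740240, Gamma_yxx = 0.000000, Gamma_yxy = -0.687057, Gamma_yyy = 0.000000; k2 = (0.426519, -0.965440, -0.568699, -0.565832)
  k3: at (x, y) = (-0.430965, -0.388848), (dx/dtau, dy/dtau) = (0.424166, -0.964230); Gamma_xxx = -0.666548, Gamma_xxy = 0.000000, Gamma_xyy = 0.740881, Gamma_yxx = 0.000000, Gamma_yxy = -0.687615, Gamma_yyy = 0.000000; k3 = (0.424166, -0.964230, -0.568904, -0.562461)
  k4: at (x, y) = (-0.409874, -0.436999), (dx/dtau, dy/dtau) = (0.395711, -0.992185); Gamma_xxx = -0.666639, Gamma_xxy = 0.000000, Gamma_xyy = 0.730385, Gamma_yxx = 0.000000, Gamma_yxy = -0.678342, Gamma_yyy = 0.000000; k4 = (0.395711, -0.992185, -0.614626, -0.532659)
  Y <- Y + (h/6)(k1 + 2k2 + 2k3 + k4): x = -0.4098, y = -0.4370, dx/dtau = 0.3957, dy/dtau = -0.9923
step 3:
  k1: at (x, y) = (-0.409796, -0.437034), (dx/dtau, dy/dtau) = (0.395743, -0.992260); Gamma_xxx = -0.666638, Gamma_xxy = 0.000000, Gamma_xyy = 0.730346, Gamma_yxx = 0.000000, Gamma_yxy = -0.678307, Gamma_yyy = 0.000000; k1 = (0.395743, -0.992260, -0.614680, -0.532715)
  k2: at (x, y) = (-0.390009, -0.486647), (dx/dtau, dy/dtau) = (0.365009, -1.018896); Gamma_xxx = -0.666230, Gamma_xxy = 0.000000, Gamma_xyy = 0.720232, Gamma_yxx = 0.000000, Gamma_yxy = -0.669107, Gamma_yyy = 0.000000; k2 = (0.365009, -1.018896, -0.658945, -0.497690)
  k3: at (x, y) = (-0.391545, -0.487979), (dx/dtau, dy/dtau) = (0.362796, -1.017144); Gamma_xxx = -0.666280, Gamma_xxy = 0.000000, Gamma_xyy = 0.721028, Gamma_yxx = 0.000000, Gamma_yxy = -0.669839, Gamma_yyy = 0.000000; k3 = (0.362796, -1.017144, -0.658266, -0.494362)
  k4: at (x, y) = (-0.373516, -0.538748), (dx/dtau, dy/dtau) = (0.329917, -1.041696); Gamma_xxx = -0.665498, Gamma_xxy = 0.000000, Gamma_xyy = 0.711592, Gamma_yxx = 0.000000, Gamma_yxy = -0.661063, Gamma_yyy = 0.000000; k4 = (0.329917, -1.041696, -0.699734, -0.454379)
  Y <- Y + (h/6)(k1 + 2k2 + 2k3 + k4): x = -0.3734, y = -0.5388, dx/dtau = 0.3299, dy/dtau = -1.0418
step 4:
  k1: at (x, y) = (-0.373441, -0.538801), (dx/dtau, dy/dtau) = (0.329929, -1.041780); Gamma_xxx = -0.665494, Gamma_xxy = 0.000000, Gamma_xyy = 0.711552, Gamma_yxx = 0.000000, Gamma_yxy = -0.661025, Gamma_yyy = 0.000000; k1 = (0.329929, -1.041780, -0.699810, -0.454407)
  k2: at (x, y) = (-0.356945, -0.590890), (dx/dtau, dy/dtau) = (0.294939, -1.064500); Gamma_xxx = -0.664378, Gamma_xxy = 0.000000, Gamma_xyy = 0.702704, Gamma_yxx = 0.000000, Gamma_yxy = -0.652630, Gamma_yyy = 0.000000; k2 = (0.294939, -1.064500, -0.738483, -0.409803)
  k3: at (x, y) = (-0.358694, -0.592026), (dx/dtau, dy/dtau) = (0.293005, -1.062270); Gamma_xxx = -0.664515, Gamma_xxy = 0.000000, Gamma_xyy = 0.703652, Gamma_yxx = 0.000000, Gamma_yxy = -0.653537, Gamma_yyy = 0.000000; k3 = (0.293005, -1.062270, -0.736964, -0.406828)
  k4: at (x, y) = (-0.344141, -0.645028), (dx/dtau, dy/dtau) = (0.256233, -1.082463); Gamma_xxx = -0.663234, Gamma_xxy = 0.000000, Gamma_xyy = 0.695686, Gamma_yxx = 0.000000, Gamma_yxy = -0.645872, Gamma_yyy = 0.000000; k4 = (0.256233, -1.082463, -0.771608, -0.358281)
  Y <- Y + (h/6)(k1 + 2k2 + 2k3 + k4): x = -0.3441, y = -0.6451, dx/dtau = 0.2562, dy/dtau = -1.0825

Answer: x = -0.3441, y = -0.6451, dx/dtau = 0.2562, dy/dtau = -1.0825


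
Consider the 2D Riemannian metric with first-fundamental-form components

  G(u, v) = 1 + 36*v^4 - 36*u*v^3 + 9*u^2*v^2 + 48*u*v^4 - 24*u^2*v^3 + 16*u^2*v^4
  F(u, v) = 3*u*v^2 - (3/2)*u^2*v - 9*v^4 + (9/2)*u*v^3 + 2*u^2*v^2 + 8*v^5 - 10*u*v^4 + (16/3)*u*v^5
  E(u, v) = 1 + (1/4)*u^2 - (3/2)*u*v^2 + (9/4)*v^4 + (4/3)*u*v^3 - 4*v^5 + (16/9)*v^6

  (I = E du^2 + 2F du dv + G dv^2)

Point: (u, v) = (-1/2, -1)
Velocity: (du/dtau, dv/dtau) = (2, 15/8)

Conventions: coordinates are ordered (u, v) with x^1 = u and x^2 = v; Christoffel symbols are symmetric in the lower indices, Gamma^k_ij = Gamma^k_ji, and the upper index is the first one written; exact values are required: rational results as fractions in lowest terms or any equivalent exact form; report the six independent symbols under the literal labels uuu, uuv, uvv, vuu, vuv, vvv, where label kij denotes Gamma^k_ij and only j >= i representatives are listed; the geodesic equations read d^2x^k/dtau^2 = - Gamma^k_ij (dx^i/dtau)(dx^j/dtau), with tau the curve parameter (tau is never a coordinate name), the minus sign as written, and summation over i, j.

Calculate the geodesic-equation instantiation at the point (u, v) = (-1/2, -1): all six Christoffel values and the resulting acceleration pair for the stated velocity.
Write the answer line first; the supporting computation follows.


Answer: Gamma_uuu = -222/2413, Gamma_uuv = -3108/2413, Gamma_uvv = 2886/2413, Gamma_vuu = 180/2413, Gamma_vuv = 2520/2413, Gamma_vvv = -2340/2413; accelerations (d^2u/dtau^2, d^2v/dtau^2) = (449661/77216, -182295/38608)

E = 1513/144, F = -185/24, G = 29/4 at the point
E_u = -37/12, E_v = -259/6, F_u = -61/3, F_v = 901/24, G_u = 35, G_v = -65/2
EG - F^2 = 2413/144;  g^inv = (144/2413) * [[29/4, 185/24], [185/24, 1513/144]]
first-kind symbols [ij,l] = (1/2)(d_i g_jl + d_j g_il - d_l g_ij): [uu,u] = E_u/2 = -37/24, [uu,v] = F_u - E_v/2 = 5/4, [uv,u] = E_v/2 = -259/12, [uv,v] = G_u/2 = 35/2, [vv,u] = F_v - G_u/2 = 481/24, [vv,v] = G_v/2 = -65/4
Gamma^u_ij = (G*[ij,u] - F*[ij,v])/(EG - F^2), Gamma^v_ij = (E*[ij,v] - F*[ij,u])/(EG - F^2)
Gamma_uuu = -222/2413, Gamma_uuv = -3108/2413, Gamma_uvv = 2886/2413, Gamma_vuu = 180/2413, Gamma_vuv = 2520/2413, Gamma_vvv = -2340/2413
d^2u/dtau^2 = -(Gamma_uuu*(2)^2 + 2*Gamma_uuv*(2)*(15/8) + Gamma_uvv*(15/8)^2) = 449661/77216
d^2v/dtau^2 = -(Gamma_vuu*(2)^2 + 2*Gamma_vuv*(2)*(15/8) + Gamma_vvv*(15/8)^2) = -182295/38608


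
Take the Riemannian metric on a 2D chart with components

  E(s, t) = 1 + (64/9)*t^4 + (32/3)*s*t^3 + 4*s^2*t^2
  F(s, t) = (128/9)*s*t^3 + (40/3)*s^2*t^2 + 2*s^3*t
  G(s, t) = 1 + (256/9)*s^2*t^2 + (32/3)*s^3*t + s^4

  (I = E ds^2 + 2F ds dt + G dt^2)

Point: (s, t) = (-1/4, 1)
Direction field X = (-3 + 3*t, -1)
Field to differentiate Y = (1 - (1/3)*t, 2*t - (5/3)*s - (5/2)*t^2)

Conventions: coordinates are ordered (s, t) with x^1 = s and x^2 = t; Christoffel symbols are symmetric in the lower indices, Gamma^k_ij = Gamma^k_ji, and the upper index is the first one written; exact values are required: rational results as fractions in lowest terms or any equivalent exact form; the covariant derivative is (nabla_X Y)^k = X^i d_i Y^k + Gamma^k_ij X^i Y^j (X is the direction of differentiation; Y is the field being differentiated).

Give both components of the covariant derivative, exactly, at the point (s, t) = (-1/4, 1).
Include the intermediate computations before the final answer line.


E = 205/36, F = -793/288, G = 6025/2304 at the point
E_s = 26/3, E_t = 377/18, F_s = 571/72, F_t = -289/32, G_s = -1769/144, G_t = 61/18
EG - F^2 = 16841/2304;  g^inv = (2304/16841) * [[6025/2304, 793/288], [793/288, 205/36]]
first-kind symbols [ij,l] = (1/2)(d_i g_jl + d_j g_il - d_l g_ij): [ss,s] = E_s/2 = 13/3, [ss,t] = F_s - E_t/2 = -61/24, [st,s] = E_t/2 = 377/36, [st,t] = G_s/2 = -1769/288, [tt,s] = F_t - G_s/2 = -26/9, [tt,t] = G_t/2 = 61/36
Gamma^s_ij = (G*[ij,s] - F*[ij,t])/(EG - F^2), Gamma^t_ij = (E*[ij,t] - F*[ij,s])/(EG - F^2)
Gamma_sss = 9984/16841, Gamma_sst = 24128/16841, Gamma_stt = -6656/16841, Gamma_tss = -5856/16841, Gamma_tst = -14152/16841, Gamma_ttt = 3904/16841
X = (0, -1), Y = (2/3, -1/12) at the point

Answer: (nabla_X Y)^s = -33079/50523, (nabla_X Y)^t = 60283/16841


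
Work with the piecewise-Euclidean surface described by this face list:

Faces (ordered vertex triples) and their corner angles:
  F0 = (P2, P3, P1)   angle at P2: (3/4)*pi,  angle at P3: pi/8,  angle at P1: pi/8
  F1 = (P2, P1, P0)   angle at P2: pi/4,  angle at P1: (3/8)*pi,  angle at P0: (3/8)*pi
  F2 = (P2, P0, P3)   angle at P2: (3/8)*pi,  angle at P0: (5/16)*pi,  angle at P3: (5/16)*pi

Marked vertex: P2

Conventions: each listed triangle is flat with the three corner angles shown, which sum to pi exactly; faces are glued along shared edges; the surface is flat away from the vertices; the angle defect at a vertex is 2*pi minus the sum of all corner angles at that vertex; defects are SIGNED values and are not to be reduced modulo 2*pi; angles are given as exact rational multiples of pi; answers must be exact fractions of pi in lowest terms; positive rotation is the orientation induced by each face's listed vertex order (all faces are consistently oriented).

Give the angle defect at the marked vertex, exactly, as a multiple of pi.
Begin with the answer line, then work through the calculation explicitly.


Answer: defect(P2) = (5/8)*pi

Sum of corner angles at P2: (11/8)*pi
defect = 2*pi - (11/8)*pi


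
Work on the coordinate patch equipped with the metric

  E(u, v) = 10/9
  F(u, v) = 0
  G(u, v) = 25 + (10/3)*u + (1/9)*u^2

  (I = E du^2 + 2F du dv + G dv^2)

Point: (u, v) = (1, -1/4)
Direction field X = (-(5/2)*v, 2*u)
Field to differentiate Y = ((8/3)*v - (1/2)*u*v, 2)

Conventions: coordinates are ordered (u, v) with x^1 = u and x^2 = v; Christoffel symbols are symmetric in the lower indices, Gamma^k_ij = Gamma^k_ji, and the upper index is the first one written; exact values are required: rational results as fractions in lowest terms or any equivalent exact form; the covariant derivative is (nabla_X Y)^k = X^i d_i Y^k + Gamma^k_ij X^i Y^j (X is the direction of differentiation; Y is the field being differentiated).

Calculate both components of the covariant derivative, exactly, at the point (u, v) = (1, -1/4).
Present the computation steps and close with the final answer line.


E = 10/9, F = 0, G = 256/9 at the point
E_u = 0, E_v = 0, F_u = 0, F_v = 0, G_u = 32/9, G_v = 0
EG - F^2 = 2560/81;  g^inv = (81/2560) * [[256/9, 0], [0, 10/9]]
first-kind symbols [ij,l] = (1/2)(d_i g_jl + d_j g_il - d_l g_ij): [uu,u] = E_u/2 = 0, [uu,v] = F_u - E_v/2 = 0, [uv,u] = E_v/2 = 0, [uv,v] = G_u/2 = 16/9, [vv,u] = F_v - G_u/2 = -16/9, [vv,v] = G_v/2 = 0
Gamma^u_ij = (G*[ij,u] - F*[ij,v])/(EG - F^2), Gamma^v_ij = (E*[ij,v] - F*[ij,u])/(EG - F^2)
Gamma_uuu = 0, Gamma_uuv = 0, Gamma_uvv = -8/5, Gamma_vuu = 0, Gamma_vuv = 1/16, Gamma_vvv = 0
X = (5/8, 2), Y = (-13/24, 2) at the point

Answer: (nabla_X Y)^u = -1909/960, (nabla_X Y)^v = 1/96


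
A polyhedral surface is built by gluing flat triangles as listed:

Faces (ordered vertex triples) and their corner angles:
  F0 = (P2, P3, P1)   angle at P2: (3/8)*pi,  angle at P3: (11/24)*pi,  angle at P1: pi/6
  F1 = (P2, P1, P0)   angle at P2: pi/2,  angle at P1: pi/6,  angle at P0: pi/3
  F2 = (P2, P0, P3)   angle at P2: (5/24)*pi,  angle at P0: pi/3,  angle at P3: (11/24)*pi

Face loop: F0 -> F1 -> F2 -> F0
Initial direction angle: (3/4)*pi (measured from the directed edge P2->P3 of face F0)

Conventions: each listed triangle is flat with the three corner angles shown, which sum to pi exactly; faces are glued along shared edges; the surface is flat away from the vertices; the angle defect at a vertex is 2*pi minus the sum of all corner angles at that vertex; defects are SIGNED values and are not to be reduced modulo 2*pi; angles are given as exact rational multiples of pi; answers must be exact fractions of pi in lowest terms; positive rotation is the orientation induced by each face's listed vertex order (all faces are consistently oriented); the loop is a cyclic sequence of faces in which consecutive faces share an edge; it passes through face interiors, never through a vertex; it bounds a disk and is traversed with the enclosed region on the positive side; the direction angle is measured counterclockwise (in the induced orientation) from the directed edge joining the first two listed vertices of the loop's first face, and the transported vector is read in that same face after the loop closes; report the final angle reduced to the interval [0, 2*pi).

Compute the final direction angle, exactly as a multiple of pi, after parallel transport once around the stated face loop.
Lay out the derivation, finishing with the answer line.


enclosed vertex P2: corner angles sum to (13/12)*pi, defect = 2*pi - (13/12)*pi = (11/12)*pi
final direction = starting direction + enclosed defect total, reduced mod 2*pi (induced orientation)
final angle = (3/4)*pi + (11/12)*pi = (5/3)*pi (mod 2*pi)

Answer: final direction angle = (5/3)*pi


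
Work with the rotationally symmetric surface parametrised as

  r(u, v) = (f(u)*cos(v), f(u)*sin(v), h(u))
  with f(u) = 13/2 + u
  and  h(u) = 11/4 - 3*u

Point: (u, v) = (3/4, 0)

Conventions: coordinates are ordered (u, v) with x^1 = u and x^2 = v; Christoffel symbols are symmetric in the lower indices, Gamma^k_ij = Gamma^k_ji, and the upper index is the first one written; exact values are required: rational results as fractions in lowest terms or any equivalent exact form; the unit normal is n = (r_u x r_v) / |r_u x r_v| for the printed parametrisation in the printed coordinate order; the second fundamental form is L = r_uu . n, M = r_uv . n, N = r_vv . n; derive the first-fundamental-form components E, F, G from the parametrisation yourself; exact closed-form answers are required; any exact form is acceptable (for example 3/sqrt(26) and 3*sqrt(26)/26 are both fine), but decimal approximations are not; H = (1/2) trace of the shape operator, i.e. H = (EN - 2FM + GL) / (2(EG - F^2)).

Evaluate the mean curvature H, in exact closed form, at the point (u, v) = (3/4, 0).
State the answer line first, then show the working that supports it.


Answer: H = -3*sqrt(10)/145

f = 29/4, f' = 1, f'' = 0, h' = -3, h'' = 0
E = 10, F = 0, G = 841/16; answer radicand W^2 = 10
unnormalised second-form numerators: l = 0, m = 0, n = -87/4; L = l/sqrt(10), and similarly M = m/sqrt(W^2), N = n/sqrt(W^2)
H = (E*n - 2*F*m + G*l) / (2*(EG - F^2)*sqrt(W^2)); E*n - 2*F*m + G*l = -435/2, EG - F^2 = 4205/8, so H = (-6/29)/sqrt(10)


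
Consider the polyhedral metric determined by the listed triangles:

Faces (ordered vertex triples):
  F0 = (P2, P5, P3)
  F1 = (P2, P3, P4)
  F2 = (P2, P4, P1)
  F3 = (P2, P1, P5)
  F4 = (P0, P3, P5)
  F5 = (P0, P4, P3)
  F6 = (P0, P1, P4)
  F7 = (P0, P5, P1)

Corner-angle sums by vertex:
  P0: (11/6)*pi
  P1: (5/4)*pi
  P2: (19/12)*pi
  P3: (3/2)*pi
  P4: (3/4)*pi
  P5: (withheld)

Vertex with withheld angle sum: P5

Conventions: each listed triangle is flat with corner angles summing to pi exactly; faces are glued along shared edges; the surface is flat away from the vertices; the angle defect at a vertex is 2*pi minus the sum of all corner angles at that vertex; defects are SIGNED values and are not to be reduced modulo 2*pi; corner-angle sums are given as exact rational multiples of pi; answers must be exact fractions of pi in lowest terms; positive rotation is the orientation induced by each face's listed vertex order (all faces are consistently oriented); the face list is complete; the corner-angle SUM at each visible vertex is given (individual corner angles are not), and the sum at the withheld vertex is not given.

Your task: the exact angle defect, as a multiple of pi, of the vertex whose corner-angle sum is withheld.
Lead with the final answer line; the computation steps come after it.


Answer: defect(P5) = (11/12)*pi

V = 6, E = 12, F = 8; chi = V - E + F = 2
Gauss-Bonnet: total defect = 2*pi*chi = 4*pi; visible defects sum to (37/12)*pi


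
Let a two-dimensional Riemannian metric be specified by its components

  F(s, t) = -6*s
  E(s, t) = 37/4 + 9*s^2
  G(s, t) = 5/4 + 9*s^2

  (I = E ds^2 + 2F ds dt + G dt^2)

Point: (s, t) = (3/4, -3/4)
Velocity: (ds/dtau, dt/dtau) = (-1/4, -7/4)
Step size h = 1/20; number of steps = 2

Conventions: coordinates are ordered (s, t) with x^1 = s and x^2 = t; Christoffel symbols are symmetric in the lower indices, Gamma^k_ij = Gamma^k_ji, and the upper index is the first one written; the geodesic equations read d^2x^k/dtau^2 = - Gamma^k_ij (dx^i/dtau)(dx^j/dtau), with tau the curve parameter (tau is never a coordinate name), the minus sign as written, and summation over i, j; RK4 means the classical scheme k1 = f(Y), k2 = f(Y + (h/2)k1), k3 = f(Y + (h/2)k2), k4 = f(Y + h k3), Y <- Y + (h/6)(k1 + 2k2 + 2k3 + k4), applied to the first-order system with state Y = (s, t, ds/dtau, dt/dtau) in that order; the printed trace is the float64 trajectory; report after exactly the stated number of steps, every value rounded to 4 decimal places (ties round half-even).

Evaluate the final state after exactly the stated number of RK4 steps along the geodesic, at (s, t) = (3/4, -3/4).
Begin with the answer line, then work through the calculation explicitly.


Answer: s = 0.7326, t = -0.9231, ds/dtau = -0.0954, dt/dtau = -1.7007

f(Y) = (ds/dtau, dt/dtau, -Gamma^s_ij Y'^i Y'^j, -Gamma^t_ij Y'^i Y'^j) with the Gammas evaluated at the stage position; h = 0.050000; intermediate values shown to 6 dp
step 0: s = 0.7500, t = -0.7500, ds/dtau = -0.2500, dt/dtau = -1.7500
step 1:
  k1: at (s, t) = (0.750000, -0.750000), (ds/dtau, dt/dtau) = (-0.250000, -1.750000); Gamma_sss = 0.222680, Gamma_sst = 0.433324, Gamma_stt = -0.607857, Gamma_tss = -0.791753, Gamma_tst = 1.378211, Gamma_ttt = -0.433324; k1 = (-0.250000, -1.750000, 1.468487, 0.170605)
  k2: at (s, t) = (0.743750, -0.793750), (ds/dtau, dt/dtau) = (-0.213288, -1.745735); Gamma_sss = 0.217106, Gamma_sst = 0.434752, Gamma_stt = -0.606799, Gamma_tss = -0.807768, Gamma_tst = 1.386187, Gamma_ttt = -0.434752; k2 = (-0.213288, -1.745735, 1.515645, 0.329416)
  k3: at (s, t) = (0.744668, -0.793643), (ds/dtau, dt/dtau) = (-0.212109, -1.741765); Gamma_sss = 0.217931, Gamma_sst = 0.434545, Gamma_stt = -0.606959, Gamma_tss = -0.805395, Gamma_tst = 1.385015, Gamma_ttt = -0.434545; k3 = (-0.212109, -1.741765, 1.510473, 0.331163)
  k4: at (s, t) = (0.739395, -0.837088), (ds/dtau, dt/dtau) = (-0.174476, -1.733442); Gamma_sss = 0.213161, Gamma_sst = 0.435721, Gamma_stt = -0.606024, Gamma_tss = -0.819135, Gamma_tst = 1.391750, Gamma_ttt = -0.435721; k4 = (-0.174476, -1.733442, 1.550942, 0.492345)
  Y <- Y + (h/6)(k1 + 2k2 + 2k3 + k4): s = 0.7394, t = -0.8372, ds/dtau = -0.1744, dt/dtau = -1.7335
step 2:
  k1: at (s, t) = (0.739373, -0.837154), (ds/dtau, dt/dtau) = (-0.174403, -1.733466); Gamma_sss = 0.213142, Gamma_sst = 0.435726, Gamma_stt = -0.606020, Gamma_tss = -0.819192, Gamma_tst = 1.391778, Gamma_ttt = -0.435726; k1 = (-0.174403, -1.733466, 1.551091, 0.492703)
  k2: at (s, t) = (0.735013, -0.880490), (ds/dtau, dt/dtau) = (-0.135626, -1.721148); Gamma_sss = 0.209144, Gamma_sst = 0.436674, Gamma_stt = -0.605213, Gamma_tss = -0.830743, Gamma_tst = 1.397351, Gamma_ttt = -0.436674; k2 = (-0.135626, -1.721148, 1.585139, 0.656490)
  k3: at (s, t) = (0.735982, -0.880182), (ds/dtau, dt/dtau) = (-0.134774, -1.717054); Gamma_sss = 0.210037, Gamma_sst = 0.436465, Gamma_stt = -0.605395, Gamma_tss = -0.828160, Gamma_tst = 1.396112, Gamma_ttt = -0.436465; k3 = (-0.134774, -1.717054, 1.579046, 0.655699)
  k4: at (s, t) = (0.732634, -0.923006), (ds/dtau, dt/dtau) = (-0.095451, -1.700681); Gamma_sss = 0.206942, Gamma_sst = 0.437181, Gamma_stt = -0.604759, Gamma_tss = -0.837118, Gamma_tst = 1.400392, Gamma_ttt = -0.437181; k4 = (-0.095451, -1.700681, 1.605331, 0.817439)
  Y <- Y + (h/6)(k1 + 2k2 + 2k3 + k4): s = 0.7326, t = -0.9231, ds/dtau = -0.0954, dt/dtau = -1.7007


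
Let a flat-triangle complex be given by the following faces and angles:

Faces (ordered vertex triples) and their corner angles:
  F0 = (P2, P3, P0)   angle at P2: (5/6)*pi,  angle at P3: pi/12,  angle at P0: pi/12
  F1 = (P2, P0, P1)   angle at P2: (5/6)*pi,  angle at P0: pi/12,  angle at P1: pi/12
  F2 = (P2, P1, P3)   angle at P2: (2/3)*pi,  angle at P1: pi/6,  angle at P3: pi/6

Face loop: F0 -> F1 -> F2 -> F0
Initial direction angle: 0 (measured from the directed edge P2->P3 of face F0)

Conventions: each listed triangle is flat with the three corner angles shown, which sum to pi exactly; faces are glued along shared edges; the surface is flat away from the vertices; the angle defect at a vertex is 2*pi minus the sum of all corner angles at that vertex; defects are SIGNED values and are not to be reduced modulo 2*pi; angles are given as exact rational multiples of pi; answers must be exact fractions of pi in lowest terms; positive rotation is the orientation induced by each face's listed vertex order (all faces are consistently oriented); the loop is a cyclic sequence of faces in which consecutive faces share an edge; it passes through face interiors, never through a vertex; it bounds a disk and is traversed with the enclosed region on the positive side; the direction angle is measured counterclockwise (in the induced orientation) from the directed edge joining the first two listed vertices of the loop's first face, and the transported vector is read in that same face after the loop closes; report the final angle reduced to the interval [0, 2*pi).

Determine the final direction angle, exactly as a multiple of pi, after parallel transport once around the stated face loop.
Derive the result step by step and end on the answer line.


enclosed vertex P2: corner angles sum to (7/3)*pi, defect = 2*pi - (7/3)*pi = -pi/3
the final direction is the initial angle plus the enclosed defects, taken mod 2*pi in the induced orientation
final angle = 0 - pi/3 = (5/3)*pi (mod 2*pi)

Answer: final direction angle = (5/3)*pi


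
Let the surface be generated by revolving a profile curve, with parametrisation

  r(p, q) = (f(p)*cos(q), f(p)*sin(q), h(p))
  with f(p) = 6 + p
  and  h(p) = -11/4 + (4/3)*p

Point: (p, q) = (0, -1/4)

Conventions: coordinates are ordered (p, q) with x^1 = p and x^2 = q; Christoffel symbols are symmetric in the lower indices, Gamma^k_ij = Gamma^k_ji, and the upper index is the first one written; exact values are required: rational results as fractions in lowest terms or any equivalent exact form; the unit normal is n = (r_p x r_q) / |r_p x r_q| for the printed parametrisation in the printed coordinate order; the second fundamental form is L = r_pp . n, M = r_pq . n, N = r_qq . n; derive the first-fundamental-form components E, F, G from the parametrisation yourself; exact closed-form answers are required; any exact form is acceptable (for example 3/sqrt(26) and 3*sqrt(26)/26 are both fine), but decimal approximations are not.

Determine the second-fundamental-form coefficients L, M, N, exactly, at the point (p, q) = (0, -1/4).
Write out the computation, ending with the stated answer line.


f = 6, f' = 1, f'' = 0, h' = 4/3, h'' = 0
E = 25/9, F = 0, G = 36; answer radicand W^2 = 25/9
unnormalised second-form numerators: l = 0, m = 0, n = 8; L = l/sqrt(25/9), and similarly M = m/sqrt(W^2), N = n/sqrt(W^2)

Answer: L = 0, M = 0, N = 24/5


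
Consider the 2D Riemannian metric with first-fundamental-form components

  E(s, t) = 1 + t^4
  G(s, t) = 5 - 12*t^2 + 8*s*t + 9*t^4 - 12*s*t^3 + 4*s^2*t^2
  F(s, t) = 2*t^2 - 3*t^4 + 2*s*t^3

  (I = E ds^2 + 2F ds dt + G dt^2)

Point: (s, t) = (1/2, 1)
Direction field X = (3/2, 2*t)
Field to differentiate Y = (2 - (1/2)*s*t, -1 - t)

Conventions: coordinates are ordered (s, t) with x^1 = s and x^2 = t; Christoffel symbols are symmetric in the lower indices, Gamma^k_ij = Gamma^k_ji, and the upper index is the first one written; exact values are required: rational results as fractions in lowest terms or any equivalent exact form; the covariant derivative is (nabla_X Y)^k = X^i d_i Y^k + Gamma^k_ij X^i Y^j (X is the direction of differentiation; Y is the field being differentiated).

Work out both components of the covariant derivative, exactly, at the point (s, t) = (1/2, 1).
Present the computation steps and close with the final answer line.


E = 2, F = 0, G = 1 at the point
E_s = 0, E_t = 4, F_s = 2, F_t = -5, G_s = 0, G_t = 0
EG - F^2 = 2;  g^inv = (1/2) * [[1, 0], [0, 2]]
first-kind symbols [ij,l] = (1/2)(d_i g_jl + d_j g_il - d_l g_ij): [ss,s] = E_s/2 = 0, [ss,t] = F_s - E_t/2 = 0, [st,s] = E_t/2 = 2, [st,t] = G_s/2 = 0, [tt,s] = F_t - G_s/2 = -5, [tt,t] = G_t/2 = 0
Gamma^s_ij = (G*[ij,s] - F*[ij,t])/(EG - F^2), Gamma^t_ij = (E*[ij,t] - F*[ij,s])/(EG - F^2)
Gamma_sss = 0, Gamma_sst = 1, Gamma_stt = -5/2, Gamma_tss = 0, Gamma_tst = 0, Gamma_ttt = 0
X = (3/2, 2), Y = (7/4, -2) at the point

Answer: (nabla_X Y)^s = 37/4, (nabla_X Y)^t = -2


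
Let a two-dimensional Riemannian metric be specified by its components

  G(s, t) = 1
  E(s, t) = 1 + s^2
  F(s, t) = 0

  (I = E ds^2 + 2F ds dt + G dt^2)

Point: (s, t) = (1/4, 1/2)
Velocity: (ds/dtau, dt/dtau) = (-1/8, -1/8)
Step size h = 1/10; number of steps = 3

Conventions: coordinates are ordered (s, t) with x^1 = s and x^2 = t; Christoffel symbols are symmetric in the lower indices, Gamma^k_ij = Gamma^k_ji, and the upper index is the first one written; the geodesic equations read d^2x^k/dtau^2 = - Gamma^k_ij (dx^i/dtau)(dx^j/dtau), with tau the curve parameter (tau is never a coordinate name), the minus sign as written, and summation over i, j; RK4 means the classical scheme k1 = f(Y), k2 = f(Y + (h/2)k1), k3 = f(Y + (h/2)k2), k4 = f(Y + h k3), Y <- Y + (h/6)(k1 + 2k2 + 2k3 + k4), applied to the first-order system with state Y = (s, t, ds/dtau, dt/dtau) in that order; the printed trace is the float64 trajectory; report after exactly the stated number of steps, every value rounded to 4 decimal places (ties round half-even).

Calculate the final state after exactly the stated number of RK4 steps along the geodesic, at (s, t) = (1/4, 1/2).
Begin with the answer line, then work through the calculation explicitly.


Answer: s = 0.2123, t = 0.4625, ds/dtau = -0.1260, dt/dtau = -0.1250

f(Y) = (ds/dtau, dt/dtau, -Gamma^s_ij Y'^i Y'^j, -Gamma^t_ij Y'^i Y'^j) with the Gammas evaluated at the stage position; h = 0.100000; intermediate values shown to 6 dp
step 0: s = 0.2500, t = 0.5000, ds/dtau = -0.1250, dt/dtau = -0.1250
step 1:
  k1: at (s, t) = (0.250000, 0.500000), (ds/dtau, dt/dtau) = (-0.125000, -0.125000); Gamma_sss = 0.235294, Gamma_sst = 0.000000, Gamma_stt = 0.000000, Gamma_tss = 0.000000, Gamma_tst = 0.000000, Gamma_ttt = 0.000000; k1 = (-0.125000, -0.125000, -0.003676, 0.000000)
  k2: at (s, t) = (0.243750, 0.493750), (ds/dtau, dt/dtau) = (-0.125184, -0.125000); Gamma_sss = 0.230080, Gamma_sst = 0.000000, Gamma_stt = 0.000000, Gamma_tss = 0.000000, Gamma_tst = 0.000000, Gamma_ttt = 0.000000; k2 = (-0.125184, -0.125000, -0.003606, 0.000000)
  k3: at (s, t) = (0.243741, 0.493750), (ds/dtau, dt/dtau) = (-0.125180, -0.125000); Gamma_sss = 0.230072, Gamma_sst = 0.000000, Gamma_stt = 0.000000, Gamma_tss = 0.000000, Gamma_tst = 0.000000, Gamma_ttt = 0.000000; k3 = (-0.125180, -0.125000, -0.003605, 0.000000)
  k4: at (s, t) = (0.237482, 0.487500), (ds/dtau, dt/dtau) = (-0.125361, -0.125000); Gamma_sss = 0.224804, Gamma_sst = 0.000000, Gamma_stt = 0.000000, Gamma_tss = 0.000000, Gamma_tst = 0.000000, Gamma_ttt = 0.000000; k4 = (-0.125361, -0.125000, -0.003533, 0.000000)
  Y <- Y + (h/6)(k1 + 2k2 + 2k3 + k4): s = 0.2375, t = 0.4875, ds/dtau = -0.1254, dt/dtau = -0.1250
step 2:
  k1: at (s, t) = (0.237482, 0.487500), (ds/dtau, dt/dtau) = (-0.125361, -0.125000); Gamma_sss = 0.224803, Gamma_sst = 0.000000, Gamma_stt = 0.000000, Gamma_tss = 0.000000, Gamma_tst = 0.000000, Gamma_ttt = 0.000000; k1 = (-0.125361, -0.125000, -0.003533, 0.000000)
  k2: at (s, t) = (0.231214, 0.481250), (ds/dtau, dt/dtau) = (-0.125537, -0.125000); Gamma_sss = 0.219480, Gamma_sst = 0.000000, Gamma_stt = 0.000000, Gamma_tss = 0.000000, Gamma_tst = 0.000000, Gamma_ttt = 0.000000; k2 = (-0.125537, -0.125000, -0.003459, 0.000000)
  k3: at (s, t) = (0.231205, 0.481250), (ds/dtau, dt/dtau) = (-0.125533, -0.125000); Gamma_sss = 0.219473, Gamma_sst = 0.000000, Gamma_stt = 0.000000, Gamma_tss = 0.000000, Gamma_tst = 0.000000, Gamma_ttt = 0.000000; k3 = (-0.125533, -0.125000, -0.003459, 0.000000)
  k4: at (s, t) = (0.224929, 0.475000), (ds/dtau, dt/dtau) = (-0.125706, -0.125000); Gamma_sss = 0.214097, Gamma_sst = 0.000000, Gamma_stt = 0.000000, Gamma_tss = 0.000000, Gamma_tst = 0.000000, Gamma_ttt = 0.000000; k4 = (-0.125706, -0.125000, -0.003383, 0.000000)
  Y <- Y + (h/6)(k1 + 2k2 + 2k3 + k4): s = 0.2249, t = 0.4750, ds/dtau = -0.1257, dt/dtau = -0.1250
step 3:
  k1: at (s, t) = (0.224928, 0.475000), (ds/dtau, dt/dtau) = (-0.125706, -0.125000); Gamma_sss = 0.214097, Gamma_sst = 0.000000, Gamma_stt = 0.000000, Gamma_tss = 0.000000, Gamma_tst = 0.000000, Gamma_ttt = 0.000000; k1 = (-0.125706, -0.125000, -0.003383, 0.000000)
  k2: at (s, t) = (0.218643, 0.468750), (ds/dtau, dt/dtau) = (-0.125876, -0.125000); Gamma_sss = 0.208668, Gamma_sst = 0.000000, Gamma_stt = 0.000000, Gamma_tss = 0.000000, Gamma_tst = 0.000000, Gamma_ttt = 0.000000; k2 = (-0.125876, -0.125000, -0.003306, 0.000000)
  k3: at (s, t) = (0.218635, 0.468750), (ds/dtau, dt/dtau) = (-0.125872, -0.125000); Gamma_sss = 0.208660, Gamma_sst = 0.000000, Gamma_stt = 0.000000, Gamma_tss = 0.000000, Gamma_tst = 0.000000, Gamma_ttt = 0.000000; k3 = (-0.125872, -0.125000, -0.003306, 0.000000)
  k4: at (s, t) = (0.212341, 0.462500), (ds/dtau, dt/dtau) = (-0.126037, -0.125000); Gamma_sss = 0.203180, Gamma_sst = 0.000000, Gamma_stt = 0.000000, Gamma_tss = 0.000000, Gamma_tst = 0.000000, Gamma_ttt = 0.000000; k4 = (-0.126037, -0.125000, -0.003228, 0.000000)
  Y <- Y + (h/6)(k1 + 2k2 + 2k3 + k4): s = 0.2123, t = 0.4625, ds/dtau = -0.1260, dt/dtau = -0.1250


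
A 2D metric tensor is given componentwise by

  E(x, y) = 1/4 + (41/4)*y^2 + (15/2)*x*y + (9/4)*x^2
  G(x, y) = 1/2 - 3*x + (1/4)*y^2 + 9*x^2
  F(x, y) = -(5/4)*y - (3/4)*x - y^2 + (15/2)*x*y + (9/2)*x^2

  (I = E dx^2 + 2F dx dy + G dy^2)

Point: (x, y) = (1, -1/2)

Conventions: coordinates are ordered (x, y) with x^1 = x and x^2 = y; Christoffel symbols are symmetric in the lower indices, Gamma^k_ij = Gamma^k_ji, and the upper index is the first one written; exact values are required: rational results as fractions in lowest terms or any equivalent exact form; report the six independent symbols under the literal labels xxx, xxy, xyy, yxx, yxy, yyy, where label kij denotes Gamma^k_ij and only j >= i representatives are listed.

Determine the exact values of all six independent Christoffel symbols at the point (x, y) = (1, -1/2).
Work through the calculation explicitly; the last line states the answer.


E = 21/16, F = 3/8, G = 105/16 at the point
E_x = 3/4, E_y = -11/4, F_x = 9/2, F_y = 29/4, G_x = 15, G_y = -1/4
EG - F^2 = 2169/256;  g^inv = (256/2169) * [[105/16, -3/8], [-3/8, 21/16]]
first-kind symbols [ij,l] = (1/2)(d_i g_jl + d_j g_il - d_l g_ij): [xx,x] = E_x/2 = 3/8, [xx,y] = F_x - E_y/2 = 47/8, [xy,x] = E_y/2 = -11/8, [xy,y] = G_x/2 = 15/2, [yy,x] = F_y - G_x/2 = -1/4, [yy,y] = G_y/2 = -1/8
Gamma^x_ij = (G*[ij,x] - F*[ij,y])/(EG - F^2), Gamma^y_ij = (E*[ij,y] - F*[ij,x])/(EG - F^2)

Answer: Gamma_xxx = 22/723, Gamma_xxy = -1010/723, Gamma_xyy = -136/723, Gamma_yxx = 646/723, Gamma_yxy = 884/723, Gamma_yyy = -2/241


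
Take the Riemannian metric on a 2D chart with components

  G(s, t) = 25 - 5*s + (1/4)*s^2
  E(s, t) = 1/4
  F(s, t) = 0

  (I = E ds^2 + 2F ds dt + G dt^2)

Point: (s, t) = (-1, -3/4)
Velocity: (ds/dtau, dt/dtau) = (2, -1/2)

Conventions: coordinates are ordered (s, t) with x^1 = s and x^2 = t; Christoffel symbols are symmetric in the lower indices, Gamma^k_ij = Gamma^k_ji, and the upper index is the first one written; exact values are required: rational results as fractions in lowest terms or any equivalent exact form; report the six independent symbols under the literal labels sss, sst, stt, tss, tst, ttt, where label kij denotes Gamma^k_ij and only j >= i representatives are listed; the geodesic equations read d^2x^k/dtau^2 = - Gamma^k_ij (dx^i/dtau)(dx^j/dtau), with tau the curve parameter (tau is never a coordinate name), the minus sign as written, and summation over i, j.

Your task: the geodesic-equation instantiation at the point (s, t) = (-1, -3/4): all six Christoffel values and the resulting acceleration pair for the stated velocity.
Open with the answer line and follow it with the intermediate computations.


Answer: Gamma_sss = 0, Gamma_sst = 0, Gamma_stt = 11, Gamma_tss = 0, Gamma_tst = -1/11, Gamma_ttt = 0; accelerations (d^2s/dtau^2, d^2t/dtau^2) = (-11/4, -2/11)

E = 1/4, F = 0, G = 121/4 at the point
E_s = 0, E_t = 0, F_s = 0, F_t = 0, G_s = -11/2, G_t = 0
EG - F^2 = 121/16;  g^inv = (16/121) * [[121/4, 0], [0, 1/4]]
first-kind symbols [ij,l] = (1/2)(d_i g_jl + d_j g_il - d_l g_ij): [ss,s] = E_s/2 = 0, [ss,t] = F_s - E_t/2 = 0, [st,s] = E_t/2 = 0, [st,t] = G_s/2 = -11/4, [tt,s] = F_t - G_s/2 = 11/4, [tt,t] = G_t/2 = 0
Gamma^s_ij = (G*[ij,s] - F*[ij,t])/(EG - F^2), Gamma^t_ij = (E*[ij,t] - F*[ij,s])/(EG - F^2)
Gamma_sss = 0, Gamma_sst = 0, Gamma_stt = 11, Gamma_tss = 0, Gamma_tst = -1/11, Gamma_ttt = 0
d^2s/dtau^2 = -(Gamma_sss*(2)^2 + 2*Gamma_sst*(2)*(-1/2) + Gamma_stt*(-1/2)^2) = -11/4
d^2t/dtau^2 = -(Gamma_tss*(2)^2 + 2*Gamma_tst*(2)*(-1/2) + Gamma_ttt*(-1/2)^2) = -2/11


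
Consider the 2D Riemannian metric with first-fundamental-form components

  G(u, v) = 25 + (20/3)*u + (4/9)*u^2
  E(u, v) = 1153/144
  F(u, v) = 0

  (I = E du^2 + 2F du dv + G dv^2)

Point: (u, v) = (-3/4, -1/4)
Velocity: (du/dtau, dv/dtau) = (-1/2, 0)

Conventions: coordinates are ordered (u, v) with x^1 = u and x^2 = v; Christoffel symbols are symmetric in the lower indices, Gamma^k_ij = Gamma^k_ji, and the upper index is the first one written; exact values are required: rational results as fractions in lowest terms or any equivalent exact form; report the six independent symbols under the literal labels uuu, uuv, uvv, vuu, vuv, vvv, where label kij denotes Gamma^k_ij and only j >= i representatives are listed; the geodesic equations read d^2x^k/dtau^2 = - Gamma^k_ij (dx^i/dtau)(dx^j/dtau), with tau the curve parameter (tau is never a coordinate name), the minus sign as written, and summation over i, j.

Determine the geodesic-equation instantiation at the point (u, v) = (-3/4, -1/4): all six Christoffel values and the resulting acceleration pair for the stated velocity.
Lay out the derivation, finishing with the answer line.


E = 1153/144, F = 0, G = 81/4 at the point
E_u = 0, E_v = 0, F_u = 0, F_v = 0, G_u = 6, G_v = 0
EG - F^2 = 10377/64;  g^inv = (64/10377) * [[81/4, 0], [0, 1153/144]]
first-kind symbols [ij,l] = (1/2)(d_i g_jl + d_j g_il - d_l g_ij): [uu,u] = E_u/2 = 0, [uu,v] = F_u - E_v/2 = 0, [uv,u] = E_v/2 = 0, [uv,v] = G_u/2 = 3, [vv,u] = F_v - G_u/2 = -3, [vv,v] = G_v/2 = 0
Gamma^u_ij = (G*[ij,u] - F*[ij,v])/(EG - F^2), Gamma^v_ij = (E*[ij,v] - F*[ij,u])/(EG - F^2)
Gamma_uuu = 0, Gamma_uuv = 0, Gamma_uvv = -432/1153, Gamma_vuu = 0, Gamma_vuv = 4/27, Gamma_vvv = 0
d^2u/dtau^2 = -(Gamma_uuu*(-1/2)^2 + 2*Gamma_uuv*(-1/2)*(0) + Gamma_uvv*(0)^2) = 0
d^2v/dtau^2 = -(Gamma_vuu*(-1/2)^2 + 2*Gamma_vuv*(-1/2)*(0) + Gamma_vvv*(0)^2) = 0

Answer: Gamma_uuu = 0, Gamma_uuv = 0, Gamma_uvv = -432/1153, Gamma_vuu = 0, Gamma_vuv = 4/27, Gamma_vvv = 0; accelerations (d^2u/dtau^2, d^2v/dtau^2) = (0, 0)


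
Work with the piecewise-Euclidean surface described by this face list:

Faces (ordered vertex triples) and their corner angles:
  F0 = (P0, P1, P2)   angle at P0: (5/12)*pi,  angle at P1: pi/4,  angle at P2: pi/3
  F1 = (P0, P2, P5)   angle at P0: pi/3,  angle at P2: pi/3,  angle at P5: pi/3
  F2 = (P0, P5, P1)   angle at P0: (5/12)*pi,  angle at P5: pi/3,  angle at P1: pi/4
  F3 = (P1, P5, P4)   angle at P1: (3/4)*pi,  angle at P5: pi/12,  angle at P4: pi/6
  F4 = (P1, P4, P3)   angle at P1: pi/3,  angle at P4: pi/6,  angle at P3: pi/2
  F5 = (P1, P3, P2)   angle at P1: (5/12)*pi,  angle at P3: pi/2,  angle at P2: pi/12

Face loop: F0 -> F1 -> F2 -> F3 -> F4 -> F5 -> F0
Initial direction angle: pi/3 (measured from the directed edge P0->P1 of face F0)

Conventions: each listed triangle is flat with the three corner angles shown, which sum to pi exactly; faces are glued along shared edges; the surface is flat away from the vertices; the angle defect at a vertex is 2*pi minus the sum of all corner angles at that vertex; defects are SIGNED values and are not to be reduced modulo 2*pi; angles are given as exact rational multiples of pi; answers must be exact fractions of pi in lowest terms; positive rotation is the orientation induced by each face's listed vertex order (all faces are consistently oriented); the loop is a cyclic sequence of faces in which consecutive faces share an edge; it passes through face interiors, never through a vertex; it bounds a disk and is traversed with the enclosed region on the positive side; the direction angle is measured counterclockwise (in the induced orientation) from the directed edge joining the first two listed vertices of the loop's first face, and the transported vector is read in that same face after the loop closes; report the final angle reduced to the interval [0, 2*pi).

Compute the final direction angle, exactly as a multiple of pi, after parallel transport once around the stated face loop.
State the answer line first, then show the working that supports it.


Answer: final direction angle = (7/6)*pi

enclosed vertex P0: corner angles sum to (7/6)*pi, defect = 2*pi - (7/6)*pi = (5/6)*pi
enclosed vertex P1: corner angles sum to 2*pi, defect = 2*pi - 2*pi = 0
final direction = starting direction + enclosed defect total, reduced mod 2*pi (induced orientation)
final angle = pi/3 + (5/6)*pi = (7/6)*pi (mod 2*pi)


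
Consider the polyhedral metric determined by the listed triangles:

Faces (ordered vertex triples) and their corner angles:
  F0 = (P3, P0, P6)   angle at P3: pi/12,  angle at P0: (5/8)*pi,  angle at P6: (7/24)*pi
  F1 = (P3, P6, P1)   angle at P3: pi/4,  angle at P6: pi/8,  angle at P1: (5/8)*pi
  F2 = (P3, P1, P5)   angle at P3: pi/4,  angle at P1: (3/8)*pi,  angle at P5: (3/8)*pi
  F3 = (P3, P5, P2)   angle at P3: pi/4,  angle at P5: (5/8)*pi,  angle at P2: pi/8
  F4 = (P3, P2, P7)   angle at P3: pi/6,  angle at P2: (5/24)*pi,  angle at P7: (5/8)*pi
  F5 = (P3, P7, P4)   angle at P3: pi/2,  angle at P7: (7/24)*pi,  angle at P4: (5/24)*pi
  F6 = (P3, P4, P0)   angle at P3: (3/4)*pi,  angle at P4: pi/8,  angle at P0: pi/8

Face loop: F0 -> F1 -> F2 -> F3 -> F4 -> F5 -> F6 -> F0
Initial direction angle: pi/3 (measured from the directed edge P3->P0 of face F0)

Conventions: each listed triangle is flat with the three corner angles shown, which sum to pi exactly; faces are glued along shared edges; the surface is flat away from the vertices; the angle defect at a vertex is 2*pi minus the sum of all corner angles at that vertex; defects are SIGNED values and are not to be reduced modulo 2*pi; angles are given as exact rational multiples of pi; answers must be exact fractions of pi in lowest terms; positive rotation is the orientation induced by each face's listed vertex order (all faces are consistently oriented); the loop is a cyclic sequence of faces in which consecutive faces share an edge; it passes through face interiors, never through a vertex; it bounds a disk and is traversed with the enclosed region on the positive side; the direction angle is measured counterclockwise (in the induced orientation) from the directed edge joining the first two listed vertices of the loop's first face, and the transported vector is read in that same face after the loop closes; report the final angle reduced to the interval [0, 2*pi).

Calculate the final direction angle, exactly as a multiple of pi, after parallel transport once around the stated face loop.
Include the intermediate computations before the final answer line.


enclosed vertex P3: corner angles sum to (9/4)*pi, defect = 2*pi - (9/4)*pi = -pi/4
the rotation equals the total enclosed defect, so the final angle is initial + defects (mod 2*pi)
final angle = pi/3 - pi/4 = pi/12 (mod 2*pi)

Answer: final direction angle = pi/12
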